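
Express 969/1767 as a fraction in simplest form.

17/31

969 = 3 × 17 × 19
1767 = 3 × 19 × 31
gcd(969, 1767) = 3 × 19 = 57.
Divide numerator and denominator by 57: 969/1767 = 17/31.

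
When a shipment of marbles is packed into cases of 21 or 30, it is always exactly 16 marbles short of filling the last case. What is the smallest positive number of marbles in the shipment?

194

Being 16 short of a full case of size k means N ≡ −16 (mod k), i.e. N + 16 is a multiple of each size.
21 = 3 × 7
30 = 2 × 3 × 5
LCM(21, 30) = 2 × 3 × 5 × 7 = 210.
Smallest positive N is 210 − 16 = 194.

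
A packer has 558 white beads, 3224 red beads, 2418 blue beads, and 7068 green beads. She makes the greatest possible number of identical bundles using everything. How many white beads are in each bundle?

9

Number of bundles = gcd(558, 3224, 2418, 7068).
558 = 2 × 3^2 × 31
3224 = 2^3 × 13 × 31
2418 = 2 × 3 × 13 × 31
7068 = 2^2 × 3 × 19 × 31
gcd(558, 3224, 2418, 7068) = 2 × 31 = 62.
white beads per bundle = 558 / 62 = 9.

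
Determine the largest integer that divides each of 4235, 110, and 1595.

4235 = 5 × 7 × 11^2
110 = 2 × 5 × 11
1595 = 5 × 11 × 29
gcd(4235, 110, 1595) = 5 × 11 = 55.

55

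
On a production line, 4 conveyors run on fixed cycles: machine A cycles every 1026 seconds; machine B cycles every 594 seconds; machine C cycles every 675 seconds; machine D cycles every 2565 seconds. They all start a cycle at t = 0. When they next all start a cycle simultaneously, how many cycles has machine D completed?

They are all back at their starting positions together after one LCM of the periods.
1026 = 2 × 3^3 × 19
594 = 2 × 3^3 × 11
675 = 3^3 × 5^2
2565 = 3^3 × 5 × 19
LCM(1026, 594, 675, 2565) = 2 × 3^3 × 5^2 × 11 × 19 = 282150.
Cycles for period 2565: 282150 / 2565 = 110.

110 cycles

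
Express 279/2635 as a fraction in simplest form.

9/85

279 = 3^2 × 31
2635 = 5 × 17 × 31
gcd(279, 2635) = 31.
Divide numerator and denominator by 31: 279/2635 = 9/85.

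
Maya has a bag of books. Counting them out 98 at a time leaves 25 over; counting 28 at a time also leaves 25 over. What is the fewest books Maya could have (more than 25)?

221

N − 25 must be a common multiple of 98 and 28.
98 = 2 × 7^2
28 = 2^2 × 7
LCM(98, 28) = 2^2 × 7^2 = 196.
Smallest N > 25 is LCM + 25 = 196 + 25 = 221.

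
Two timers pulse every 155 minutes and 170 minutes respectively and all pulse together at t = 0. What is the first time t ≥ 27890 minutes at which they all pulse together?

Joint pulses occur at multiples of LCM(155, 170).
155 = 5 × 31
170 = 2 × 5 × 17
LCM(155, 170) = 2 × 5 × 17 × 31 = 5270.
Smallest multiple of 5270 that is ≥ 27890: ⌈27890/5270⌉ × 5270 = 6 × 5270 = 31620.

31620 minutes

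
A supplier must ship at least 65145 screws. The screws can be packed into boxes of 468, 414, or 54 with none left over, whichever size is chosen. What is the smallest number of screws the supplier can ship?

The number of screws must be a common multiple of 468, 414, and 54, so a multiple of their LCM.
468 = 2^2 × 3^2 × 13
414 = 2 × 3^2 × 23
54 = 2 × 3^3
LCM(468, 414, 54) = 2^2 × 3^3 × 13 × 23 = 32292.
Smallest multiple of 32292 that is ≥ 65145: ⌈65145/32292⌉ × 32292 = 3 × 32292 = 96876.

96876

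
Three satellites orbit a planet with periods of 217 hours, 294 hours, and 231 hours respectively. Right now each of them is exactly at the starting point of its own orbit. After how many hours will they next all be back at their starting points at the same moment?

100254 hours

The first simultaneous occurrence is after LCM of the individual periods.
217 = 7 × 31
294 = 2 × 3 × 7^2
231 = 3 × 7 × 11
LCM(217, 294, 231) = 2 × 3 × 7^2 × 11 × 31 = 100254.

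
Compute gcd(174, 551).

174 = 2 × 3 × 29
551 = 19 × 29
gcd(174, 551) = 29.

29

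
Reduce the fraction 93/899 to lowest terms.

3/29

93 = 3 × 31
899 = 29 × 31
gcd(93, 899) = 31.
Divide numerator and denominator by 31: 93/899 = 3/29.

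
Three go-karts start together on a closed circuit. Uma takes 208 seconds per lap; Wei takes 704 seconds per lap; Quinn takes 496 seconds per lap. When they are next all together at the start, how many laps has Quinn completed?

572 laps

The first common completion time is the LCM of the periods.
208 = 2^4 × 13
704 = 2^6 × 11
496 = 2^4 × 31
LCM(208, 704, 496) = 2^6 × 11 × 13 × 31 = 283712.
Laps for period 496: 283712 / 496 = 572.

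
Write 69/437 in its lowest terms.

3/19

69 = 3 × 23
437 = 19 × 23
gcd(69, 437) = 23.
Divide numerator and denominator by 23: 69/437 = 3/19.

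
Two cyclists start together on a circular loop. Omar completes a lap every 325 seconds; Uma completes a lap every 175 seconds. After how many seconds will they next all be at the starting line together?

2275 seconds

They coincide at every common multiple of the periods; the first is the LCM.
325 = 5^2 × 13
175 = 5^2 × 7
LCM(325, 175) = 5^2 × 7 × 13 = 2275.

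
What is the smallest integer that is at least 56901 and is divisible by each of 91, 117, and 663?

The integer must be a common multiple of 91, 117, and 663, so a multiple of their LCM.
91 = 7 × 13
117 = 3^2 × 13
663 = 3 × 13 × 17
LCM(91, 117, 663) = 3^2 × 7 × 13 × 17 = 13923.
Smallest multiple of 13923 that is ≥ 56901: ⌈56901/13923⌉ × 13923 = 5 × 13923 = 69615.

69615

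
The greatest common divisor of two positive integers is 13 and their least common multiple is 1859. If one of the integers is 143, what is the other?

169

For two integers, gcd × lcm = product, so the other is (13 × 1859) / 143 = 24167 / 143 = 169.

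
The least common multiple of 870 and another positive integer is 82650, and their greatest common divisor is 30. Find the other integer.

2850

gcd × lcm = product of the two integers, so the other integer is (30 × 82650) / 870 = 2850.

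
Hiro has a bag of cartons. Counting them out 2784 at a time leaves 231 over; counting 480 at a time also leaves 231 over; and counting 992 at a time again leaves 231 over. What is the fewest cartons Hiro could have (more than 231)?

N − 231 must be a common multiple of 2784, 480, and 992.
2784 = 2^5 × 3 × 29
480 = 2^5 × 3 × 5
992 = 2^5 × 31
LCM(2784, 480, 992) = 2^5 × 3 × 5 × 29 × 31 = 431520.
Smallest N > 231 is LCM + 231 = 431520 + 231 = 431751.

431751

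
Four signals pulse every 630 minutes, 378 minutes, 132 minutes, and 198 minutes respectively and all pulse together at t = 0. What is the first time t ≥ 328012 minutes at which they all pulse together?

Joint pulses occur at multiples of LCM(630, 378, 132, 198).
630 = 2 × 3^2 × 5 × 7
378 = 2 × 3^3 × 7
132 = 2^2 × 3 × 11
198 = 2 × 3^2 × 11
LCM(630, 378, 132, 198) = 2^2 × 3^3 × 5 × 7 × 11 = 41580.
Smallest multiple of 41580 that is ≥ 328012: ⌈328012/41580⌉ × 41580 = 8 × 41580 = 332640.

332640 minutes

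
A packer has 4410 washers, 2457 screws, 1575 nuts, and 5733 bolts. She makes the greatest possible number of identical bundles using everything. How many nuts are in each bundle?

Number of bundles = gcd(4410, 2457, 1575, 5733).
4410 = 2 × 3^2 × 5 × 7^2
2457 = 3^3 × 7 × 13
1575 = 3^2 × 5^2 × 7
5733 = 3^2 × 7^2 × 13
gcd(4410, 2457, 1575, 5733) = 3^2 × 7 = 63.
nuts per bundle = 1575 / 63 = 25.

25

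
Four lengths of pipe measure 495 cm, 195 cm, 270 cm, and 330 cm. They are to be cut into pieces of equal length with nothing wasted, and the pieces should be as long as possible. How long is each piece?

15 cm

The greatest length dividing all of 495, 195, 270, and 330 is their gcd.
495 = 3^2 × 5 × 11
195 = 3 × 5 × 13
270 = 2 × 3^3 × 5
330 = 2 × 3 × 5 × 11
gcd(495, 195, 270, 330) = 3 × 5 = 15.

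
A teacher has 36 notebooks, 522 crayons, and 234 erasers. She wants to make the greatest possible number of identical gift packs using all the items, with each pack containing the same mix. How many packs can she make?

The pack count must divide each quantity, so the greatest is gcd(36, 522, 234).
36 = 2^2 × 3^2
522 = 2 × 3^2 × 29
234 = 2 × 3^2 × 13
gcd(36, 522, 234) = 2 × 3^2 = 18.

18 packs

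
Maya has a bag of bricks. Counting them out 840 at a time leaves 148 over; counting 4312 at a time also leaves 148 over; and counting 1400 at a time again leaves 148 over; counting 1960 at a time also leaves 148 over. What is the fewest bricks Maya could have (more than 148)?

323548

N − 148 must be a common multiple of 840, 4312, 1400, and 1960.
840 = 2^3 × 3 × 5 × 7
4312 = 2^3 × 7^2 × 11
1400 = 2^3 × 5^2 × 7
1960 = 2^3 × 5 × 7^2
LCM(840, 4312, 1400, 1960) = 2^3 × 3 × 5^2 × 7^2 × 11 = 323400.
Smallest N > 148 is LCM + 148 = 323400 + 148 = 323548.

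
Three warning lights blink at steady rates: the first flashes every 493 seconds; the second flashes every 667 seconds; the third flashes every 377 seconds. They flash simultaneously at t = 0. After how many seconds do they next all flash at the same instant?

147407 seconds

The first simultaneous occurrence is after LCM of the individual periods.
493 = 17 × 29
667 = 23 × 29
377 = 13 × 29
LCM(493, 667, 377) = 13 × 17 × 23 × 29 = 147407.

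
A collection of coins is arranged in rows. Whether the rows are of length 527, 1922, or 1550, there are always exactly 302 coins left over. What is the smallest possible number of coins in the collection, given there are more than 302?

817152

N − 302 must be a common multiple of 527, 1922, and 1550.
527 = 17 × 31
1922 = 2 × 31^2
1550 = 2 × 5^2 × 31
LCM(527, 1922, 1550) = 2 × 5^2 × 17 × 31^2 = 816850.
Smallest N > 302 is LCM + 302 = 816850 + 302 = 817152.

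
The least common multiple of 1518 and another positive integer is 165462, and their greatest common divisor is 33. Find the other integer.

gcd × lcm = product of the two integers, so the other integer is (33 × 165462) / 1518 = 3597.

3597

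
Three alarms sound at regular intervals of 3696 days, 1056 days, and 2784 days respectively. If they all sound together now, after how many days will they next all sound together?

The first simultaneous occurrence is after LCM of the individual periods.
3696 = 2^4 × 3 × 7 × 11
1056 = 2^5 × 3 × 11
2784 = 2^5 × 3 × 29
LCM(3696, 1056, 2784) = 2^5 × 3 × 7 × 11 × 29 = 214368.

214368 days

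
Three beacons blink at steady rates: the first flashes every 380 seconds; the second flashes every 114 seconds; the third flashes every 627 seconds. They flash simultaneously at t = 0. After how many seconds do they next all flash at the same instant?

12540 seconds

They coincide at every common multiple of the periods; the first is the LCM.
380 = 2^2 × 5 × 19
114 = 2 × 3 × 19
627 = 3 × 11 × 19
LCM(380, 114, 627) = 2^2 × 3 × 5 × 11 × 19 = 12540.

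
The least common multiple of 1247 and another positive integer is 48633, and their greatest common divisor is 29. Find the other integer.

1131

gcd × lcm = product of the two integers, so the other integer is (29 × 48633) / 1247 = 1131.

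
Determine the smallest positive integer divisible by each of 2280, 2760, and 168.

367080

2280 = 2^3 × 3 × 5 × 19
2760 = 2^3 × 3 × 5 × 23
168 = 2^3 × 3 × 7
LCM(2280, 2760, 168) = 2^3 × 3 × 5 × 7 × 19 × 23 = 367080.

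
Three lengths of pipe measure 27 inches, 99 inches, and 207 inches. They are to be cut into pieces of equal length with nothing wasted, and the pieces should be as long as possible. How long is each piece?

The greatest length dividing all of 27, 99, and 207 is their gcd.
27 = 3^3
99 = 3^2 × 11
207 = 3^2 × 23
gcd(27, 99, 207) = 3^2 = 9.

9 inches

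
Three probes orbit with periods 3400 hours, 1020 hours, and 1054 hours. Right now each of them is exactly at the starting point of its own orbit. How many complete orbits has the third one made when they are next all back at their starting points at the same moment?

300 orbits

The first common completion time is the LCM of the periods.
3400 = 2^3 × 5^2 × 17
1020 = 2^2 × 3 × 5 × 17
1054 = 2 × 17 × 31
LCM(3400, 1020, 1054) = 2^3 × 3 × 5^2 × 17 × 31 = 316200.
Orbits for period 1054: 316200 / 1054 = 300.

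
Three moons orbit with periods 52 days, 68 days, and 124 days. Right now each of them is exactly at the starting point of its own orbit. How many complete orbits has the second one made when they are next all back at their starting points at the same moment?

They are all back at their starting positions together after one LCM of the periods.
52 = 2^2 × 13
68 = 2^2 × 17
124 = 2^2 × 31
LCM(52, 68, 124) = 2^2 × 13 × 17 × 31 = 27404.
Orbits for period 68: 27404 / 68 = 403.

403 orbits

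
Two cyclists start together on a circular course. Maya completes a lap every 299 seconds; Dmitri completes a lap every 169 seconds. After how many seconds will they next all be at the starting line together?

They coincide at every common multiple of the periods; the first is the LCM.
299 = 13 × 23
169 = 13^2
LCM(299, 169) = 13^2 × 23 = 3887.

3887 seconds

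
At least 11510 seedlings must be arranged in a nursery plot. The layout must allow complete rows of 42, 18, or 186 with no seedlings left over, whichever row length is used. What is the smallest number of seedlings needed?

11718

The number of seedlings must be a common multiple of 42, 18, and 186, so a multiple of their LCM.
42 = 2 × 3 × 7
18 = 2 × 3^2
186 = 2 × 3 × 31
LCM(42, 18, 186) = 2 × 3^2 × 7 × 31 = 3906.
Smallest multiple of 3906 that is ≥ 11510: ⌈11510/3906⌉ × 3906 = 3 × 3906 = 11718.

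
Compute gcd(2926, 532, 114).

2926 = 2 × 7 × 11 × 19
532 = 2^2 × 7 × 19
114 = 2 × 3 × 19
gcd(2926, 532, 114) = 2 × 19 = 38.

38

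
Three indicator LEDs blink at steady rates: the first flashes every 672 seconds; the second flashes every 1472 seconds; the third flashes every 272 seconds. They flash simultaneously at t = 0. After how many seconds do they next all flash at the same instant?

The first simultaneous occurrence is after LCM of the individual periods.
672 = 2^5 × 3 × 7
1472 = 2^6 × 23
272 = 2^4 × 17
LCM(672, 1472, 272) = 2^6 × 3 × 7 × 17 × 23 = 525504.

525504 seconds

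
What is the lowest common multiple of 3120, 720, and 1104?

215280

3120 = 2^4 × 3 × 5 × 13
720 = 2^4 × 3^2 × 5
1104 = 2^4 × 3 × 23
LCM(3120, 720, 1104) = 2^4 × 3^2 × 5 × 13 × 23 = 215280.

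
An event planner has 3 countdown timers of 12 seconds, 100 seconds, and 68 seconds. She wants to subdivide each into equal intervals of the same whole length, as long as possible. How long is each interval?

4 seconds

The interval must divide each timer length; the longest such is the gcd.
12 = 2^2 × 3
100 = 2^2 × 5^2
68 = 2^2 × 17
gcd(12, 100, 68) = 2^2 = 4.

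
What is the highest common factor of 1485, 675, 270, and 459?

27

1485 = 3^3 × 5 × 11
675 = 3^3 × 5^2
270 = 2 × 3^3 × 5
459 = 3^3 × 17
gcd(1485, 675, 270, 459) = 3^3 = 27.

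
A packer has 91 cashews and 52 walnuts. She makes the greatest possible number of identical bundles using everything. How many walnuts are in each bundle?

Number of bundles = gcd(91, 52).
91 = 7 × 13
52 = 2^2 × 13
gcd(91, 52) = 13.
walnuts per bundle = 52 / 13 = 4.

4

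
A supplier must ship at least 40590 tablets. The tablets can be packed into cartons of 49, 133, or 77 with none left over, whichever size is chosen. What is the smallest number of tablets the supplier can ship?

The number of tablets must be a common multiple of 49, 133, and 77, so a multiple of their LCM.
49 = 7^2
133 = 7 × 19
77 = 7 × 11
LCM(49, 133, 77) = 7^2 × 11 × 19 = 10241.
Smallest multiple of 10241 that is ≥ 40590: ⌈40590/10241⌉ × 10241 = 4 × 10241 = 40964.

40964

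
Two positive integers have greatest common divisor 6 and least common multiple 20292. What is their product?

For any two positive integers, gcd × lcm = product = 6 × 20292 = 121752.

121752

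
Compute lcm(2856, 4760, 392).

99960

2856 = 2^3 × 3 × 7 × 17
4760 = 2^3 × 5 × 7 × 17
392 = 2^3 × 7^2
LCM(2856, 4760, 392) = 2^3 × 3 × 5 × 7^2 × 17 = 99960.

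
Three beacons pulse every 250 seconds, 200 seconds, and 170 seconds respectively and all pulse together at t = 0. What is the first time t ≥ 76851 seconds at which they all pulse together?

85000 seconds

Joint pulses occur at multiples of LCM(250, 200, 170).
250 = 2 × 5^3
200 = 2^3 × 5^2
170 = 2 × 5 × 17
LCM(250, 200, 170) = 2^3 × 5^3 × 17 = 17000.
Smallest multiple of 17000 that is ≥ 76851: ⌈76851/17000⌉ × 17000 = 5 × 17000 = 85000.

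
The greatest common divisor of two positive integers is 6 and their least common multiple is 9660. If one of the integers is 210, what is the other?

276

For two integers, gcd × lcm = product, so the other is (6 × 9660) / 210 = 57960 / 210 = 276.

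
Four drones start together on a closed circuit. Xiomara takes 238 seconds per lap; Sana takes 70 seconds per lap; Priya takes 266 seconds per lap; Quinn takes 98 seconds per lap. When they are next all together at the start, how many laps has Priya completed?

595 laps

They are all back at their starting positions together after one LCM of the periods.
238 = 2 × 7 × 17
70 = 2 × 5 × 7
266 = 2 × 7 × 19
98 = 2 × 7^2
LCM(238, 70, 266, 98) = 2 × 5 × 7^2 × 17 × 19 = 158270.
Laps for period 266: 158270 / 266 = 595.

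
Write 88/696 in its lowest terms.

11/87

88 = 2^3 × 11
696 = 2^3 × 3 × 29
gcd(88, 696) = 2^3 = 8.
Divide numerator and denominator by 8: 88/696 = 11/87.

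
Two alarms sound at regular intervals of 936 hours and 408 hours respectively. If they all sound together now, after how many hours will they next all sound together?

We need the least common multiple of the intervals.
936 = 2^3 × 3^2 × 13
408 = 2^3 × 3 × 17
LCM(936, 408) = 2^3 × 3^2 × 13 × 17 = 15912.

15912 hours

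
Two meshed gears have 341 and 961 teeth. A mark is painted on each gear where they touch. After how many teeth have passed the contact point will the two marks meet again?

10571 teeth

We need the least common multiple of the intervals.
341 = 11 × 31
961 = 31^2
LCM(341, 961) = 11 × 31^2 = 10571.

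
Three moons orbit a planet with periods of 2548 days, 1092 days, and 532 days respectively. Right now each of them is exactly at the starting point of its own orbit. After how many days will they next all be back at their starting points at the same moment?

We need the least common multiple of the intervals.
2548 = 2^2 × 7^2 × 13
1092 = 2^2 × 3 × 7 × 13
532 = 2^2 × 7 × 19
LCM(2548, 1092, 532) = 2^2 × 3 × 7^2 × 13 × 19 = 145236.

145236 days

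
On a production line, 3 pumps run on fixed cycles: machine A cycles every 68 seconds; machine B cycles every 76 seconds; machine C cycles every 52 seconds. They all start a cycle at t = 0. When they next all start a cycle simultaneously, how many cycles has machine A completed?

247 cycles

They are all back at their starting positions together after one LCM of the periods.
68 = 2^2 × 17
76 = 2^2 × 19
52 = 2^2 × 13
LCM(68, 76, 52) = 2^2 × 13 × 17 × 19 = 16796.
Cycles for period 68: 16796 / 68 = 247.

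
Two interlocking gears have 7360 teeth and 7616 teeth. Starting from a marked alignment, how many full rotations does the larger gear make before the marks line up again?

The first common completion time is the LCM of the periods.
7360 = 2^6 × 5 × 23
7616 = 2^6 × 7 × 17
LCM(7360, 7616) = 2^6 × 5 × 7 × 17 × 23 = 875840.
Rotations for period 7616: 875840 / 7616 = 115.

115 rotations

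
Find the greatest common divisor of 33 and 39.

3

33 = 3 × 11
39 = 3 × 13
gcd(33, 39) = 3.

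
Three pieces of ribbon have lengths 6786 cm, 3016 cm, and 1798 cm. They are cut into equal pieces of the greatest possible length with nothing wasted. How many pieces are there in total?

Piece length = gcd(6786, 3016, 1798).
6786 = 2 × 3^2 × 13 × 29
3016 = 2^3 × 13 × 29
1798 = 2 × 29 × 31
gcd(6786, 3016, 1798) = 2 × 29 = 58.
Total pieces = 6786/58 + 3016/58 + 1798/58 = 117 + 52 + 31 = 200.

200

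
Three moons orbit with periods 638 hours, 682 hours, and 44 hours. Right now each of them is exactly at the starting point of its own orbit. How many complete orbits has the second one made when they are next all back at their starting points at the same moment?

The first common completion time is the LCM of the periods.
638 = 2 × 11 × 29
682 = 2 × 11 × 31
44 = 2^2 × 11
LCM(638, 682, 44) = 2^2 × 11 × 29 × 31 = 39556.
Orbits for period 682: 39556 / 682 = 58.

58 orbits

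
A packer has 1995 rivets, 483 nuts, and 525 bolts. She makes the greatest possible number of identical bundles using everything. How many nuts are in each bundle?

23

Number of bundles = gcd(1995, 483, 525).
1995 = 3 × 5 × 7 × 19
483 = 3 × 7 × 23
525 = 3 × 5^2 × 7
gcd(1995, 483, 525) = 3 × 7 = 21.
nuts per bundle = 483 / 21 = 23.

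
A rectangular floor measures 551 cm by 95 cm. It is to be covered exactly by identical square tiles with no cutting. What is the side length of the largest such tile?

19 cm

The tile side must divide both 551 and 95, so the largest is their gcd.
551 = 19 × 29
95 = 5 × 19
gcd(551, 95) = 19.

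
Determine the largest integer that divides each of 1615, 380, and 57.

19

1615 = 5 × 17 × 19
380 = 2^2 × 5 × 19
57 = 3 × 19
gcd(1615, 380, 57) = 19.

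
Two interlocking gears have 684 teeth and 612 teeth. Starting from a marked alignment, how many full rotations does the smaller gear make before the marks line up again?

19 rotations

The first common completion time is the LCM of the periods.
684 = 2^2 × 3^2 × 19
612 = 2^2 × 3^2 × 17
LCM(684, 612) = 2^2 × 3^2 × 17 × 19 = 11628.
Rotations for period 612: 11628 / 612 = 19.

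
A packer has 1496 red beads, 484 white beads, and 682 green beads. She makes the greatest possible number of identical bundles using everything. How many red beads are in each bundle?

68

Number of bundles = gcd(1496, 484, 682).
1496 = 2^3 × 11 × 17
484 = 2^2 × 11^2
682 = 2 × 11 × 31
gcd(1496, 484, 682) = 2 × 11 = 22.
red beads per bundle = 1496 / 22 = 68.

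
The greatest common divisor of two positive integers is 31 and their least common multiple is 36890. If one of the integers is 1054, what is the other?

1085

For two integers, gcd × lcm = product, so the other is (31 × 36890) / 1054 = 1143590 / 1054 = 1085.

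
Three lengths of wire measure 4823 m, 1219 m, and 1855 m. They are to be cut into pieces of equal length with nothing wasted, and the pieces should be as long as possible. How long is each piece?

Each piece length must divide every original length, so the longest possible is gcd(4823, 1219, 1855).
4823 = 7 × 13 × 53
1219 = 23 × 53
1855 = 5 × 7 × 53
gcd(4823, 1219, 1855) = 53.

53 m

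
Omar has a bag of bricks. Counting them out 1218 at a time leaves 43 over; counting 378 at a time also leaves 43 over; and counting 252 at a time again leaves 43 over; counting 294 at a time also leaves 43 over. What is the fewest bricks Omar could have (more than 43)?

N − 43 must be a common multiple of 1218, 378, 252, and 294.
1218 = 2 × 3 × 7 × 29
378 = 2 × 3^3 × 7
252 = 2^2 × 3^2 × 7
294 = 2 × 3 × 7^2
LCM(1218, 378, 252, 294) = 2^2 × 3^3 × 7^2 × 29 = 153468.
Smallest N > 43 is LCM + 43 = 153468 + 43 = 153511.

153511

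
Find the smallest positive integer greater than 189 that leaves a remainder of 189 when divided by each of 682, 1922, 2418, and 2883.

N − 189 must be a common multiple of 682, 1922, 2418, and 2883.
682 = 2 × 11 × 31
1922 = 2 × 31^2
2418 = 2 × 3 × 13 × 31
2883 = 3 × 31^2
LCM(682, 1922, 2418, 2883) = 2 × 3 × 11 × 13 × 31^2 = 824538.
Smallest N > 189 is LCM + 189 = 824538 + 189 = 824727.

824727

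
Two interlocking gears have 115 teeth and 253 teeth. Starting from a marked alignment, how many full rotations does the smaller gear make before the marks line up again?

11 rotations

They are all back at their starting positions together after one LCM of the periods.
115 = 5 × 23
253 = 11 × 23
LCM(115, 253) = 5 × 11 × 23 = 1265.
Rotations for period 115: 1265 / 115 = 11.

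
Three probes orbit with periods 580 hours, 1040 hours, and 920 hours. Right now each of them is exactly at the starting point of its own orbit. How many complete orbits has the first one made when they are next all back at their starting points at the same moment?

The first common completion time is the LCM of the periods.
580 = 2^2 × 5 × 29
1040 = 2^4 × 5 × 13
920 = 2^3 × 5 × 23
LCM(580, 1040, 920) = 2^4 × 5 × 13 × 23 × 29 = 693680.
Orbits for period 580: 693680 / 580 = 1196.

1196 orbits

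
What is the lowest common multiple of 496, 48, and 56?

10416

496 = 2^4 × 31
48 = 2^4 × 3
56 = 2^3 × 7
LCM(496, 48, 56) = 2^4 × 3 × 7 × 31 = 10416.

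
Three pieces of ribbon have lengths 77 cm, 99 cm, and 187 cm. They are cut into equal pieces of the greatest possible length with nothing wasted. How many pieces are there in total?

Piece length = gcd(77, 99, 187).
77 = 7 × 11
99 = 3^2 × 11
187 = 11 × 17
gcd(77, 99, 187) = 11.
Total pieces = 77/11 + 99/11 + 187/11 = 7 + 9 + 17 = 33.

33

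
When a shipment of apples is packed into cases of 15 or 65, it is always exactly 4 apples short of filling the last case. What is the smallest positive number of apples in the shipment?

Being 4 short of a full case of size k means N ≡ −4 (mod k), i.e. N + 4 is a multiple of each size.
15 = 3 × 5
65 = 5 × 13
LCM(15, 65) = 3 × 5 × 13 = 195.
Smallest positive N is 195 − 4 = 191.

191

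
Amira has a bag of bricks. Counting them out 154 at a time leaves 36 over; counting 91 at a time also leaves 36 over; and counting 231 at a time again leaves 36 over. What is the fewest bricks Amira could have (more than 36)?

6042

N − 36 must be a common multiple of 154, 91, and 231.
154 = 2 × 7 × 11
91 = 7 × 13
231 = 3 × 7 × 11
LCM(154, 91, 231) = 2 × 3 × 7 × 11 × 13 = 6006.
Smallest N > 36 is LCM + 36 = 6006 + 36 = 6042.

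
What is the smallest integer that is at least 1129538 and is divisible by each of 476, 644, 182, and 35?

1423240

The integer must be a common multiple of 476, 644, 182, and 35, so a multiple of their LCM.
476 = 2^2 × 7 × 17
644 = 2^2 × 7 × 23
182 = 2 × 7 × 13
35 = 5 × 7
LCM(476, 644, 182, 35) = 2^2 × 5 × 7 × 13 × 17 × 23 = 711620.
Smallest multiple of 711620 that is ≥ 1129538: ⌈1129538/711620⌉ × 711620 = 2 × 711620 = 1423240.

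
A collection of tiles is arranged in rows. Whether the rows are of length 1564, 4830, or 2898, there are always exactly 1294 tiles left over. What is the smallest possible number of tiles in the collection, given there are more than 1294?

493954

N − 1294 must be a common multiple of 1564, 4830, and 2898.
1564 = 2^2 × 17 × 23
4830 = 2 × 3 × 5 × 7 × 23
2898 = 2 × 3^2 × 7 × 23
LCM(1564, 4830, 2898) = 2^2 × 3^2 × 5 × 7 × 17 × 23 = 492660.
Smallest N > 1294 is LCM + 1294 = 492660 + 1294 = 493954.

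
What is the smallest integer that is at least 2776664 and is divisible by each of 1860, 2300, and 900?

3208500

The integer must be a common multiple of 1860, 2300, and 900, so a multiple of their LCM.
1860 = 2^2 × 3 × 5 × 31
2300 = 2^2 × 5^2 × 23
900 = 2^2 × 3^2 × 5^2
LCM(1860, 2300, 900) = 2^2 × 3^2 × 5^2 × 23 × 31 = 641700.
Smallest multiple of 641700 that is ≥ 2776664: ⌈2776664/641700⌉ × 641700 = 5 × 641700 = 3208500.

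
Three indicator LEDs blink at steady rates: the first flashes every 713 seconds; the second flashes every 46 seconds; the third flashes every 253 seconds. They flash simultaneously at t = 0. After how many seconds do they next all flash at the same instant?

They coincide at every common multiple of the periods; the first is the LCM.
713 = 23 × 31
46 = 2 × 23
253 = 11 × 23
LCM(713, 46, 253) = 2 × 11 × 23 × 31 = 15686.

15686 seconds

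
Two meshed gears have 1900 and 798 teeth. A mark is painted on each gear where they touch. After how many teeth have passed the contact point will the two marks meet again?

39900 teeth

We need the least common multiple of the intervals.
1900 = 2^2 × 5^2 × 19
798 = 2 × 3 × 7 × 19
LCM(1900, 798) = 2^2 × 3 × 5^2 × 7 × 19 = 39900.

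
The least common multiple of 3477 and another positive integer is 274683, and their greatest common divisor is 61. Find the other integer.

4819

gcd × lcm = product of the two integers, so the other integer is (61 × 274683) / 3477 = 4819.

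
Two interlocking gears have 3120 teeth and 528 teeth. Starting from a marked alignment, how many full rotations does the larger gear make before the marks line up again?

11 rotations

All finish a whole number of cycles simultaneously at t = LCM of the periods.
3120 = 2^4 × 3 × 5 × 13
528 = 2^4 × 3 × 11
LCM(3120, 528) = 2^4 × 3 × 5 × 11 × 13 = 34320.
Rotations for period 3120: 34320 / 3120 = 11.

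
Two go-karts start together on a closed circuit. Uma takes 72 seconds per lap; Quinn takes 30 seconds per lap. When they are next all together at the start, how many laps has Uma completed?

The first common completion time is the LCM of the periods.
72 = 2^3 × 3^2
30 = 2 × 3 × 5
LCM(72, 30) = 2^3 × 3^2 × 5 = 360.
Laps for period 72: 360 / 72 = 5.

5 laps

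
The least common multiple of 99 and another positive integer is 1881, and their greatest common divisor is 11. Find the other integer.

gcd × lcm = product of the two integers, so the other integer is (11 × 1881) / 99 = 209.

209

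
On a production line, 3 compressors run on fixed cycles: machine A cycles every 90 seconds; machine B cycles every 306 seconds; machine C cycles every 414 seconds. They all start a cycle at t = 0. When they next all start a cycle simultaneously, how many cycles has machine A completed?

391 cycles

The first common completion time is the LCM of the periods.
90 = 2 × 3^2 × 5
306 = 2 × 3^2 × 17
414 = 2 × 3^2 × 23
LCM(90, 306, 414) = 2 × 3^2 × 5 × 17 × 23 = 35190.
Cycles for period 90: 35190 / 90 = 391.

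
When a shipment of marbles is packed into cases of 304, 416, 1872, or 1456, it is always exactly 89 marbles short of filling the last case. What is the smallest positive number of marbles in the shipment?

Being 89 short of a full case of size k means N ≡ −89 (mod k), i.e. N + 89 is a multiple of each size.
304 = 2^4 × 19
416 = 2^5 × 13
1872 = 2^4 × 3^2 × 13
1456 = 2^4 × 7 × 13
LCM(304, 416, 1872, 1456) = 2^5 × 3^2 × 7 × 13 × 19 = 497952.
Smallest positive N is 497952 − 89 = 497863.

497863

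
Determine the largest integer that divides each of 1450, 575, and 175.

1450 = 2 × 5^2 × 29
575 = 5^2 × 23
175 = 5^2 × 7
gcd(1450, 575, 175) = 5^2 = 25.

25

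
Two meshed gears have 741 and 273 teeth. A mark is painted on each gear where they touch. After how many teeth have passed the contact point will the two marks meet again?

5187 teeth

They coincide at every common multiple of the periods; the first is the LCM.
741 = 3 × 13 × 19
273 = 3 × 7 × 13
LCM(741, 273) = 3 × 7 × 13 × 19 = 5187.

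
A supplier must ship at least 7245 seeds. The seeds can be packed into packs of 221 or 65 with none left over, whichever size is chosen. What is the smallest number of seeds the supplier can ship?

7735

The number of seeds must be a common multiple of 221 and 65, so a multiple of their LCM.
221 = 13 × 17
65 = 5 × 13
LCM(221, 65) = 5 × 13 × 17 = 1105.
Smallest multiple of 1105 that is ≥ 7245: ⌈7245/1105⌉ × 1105 = 7 × 1105 = 7735.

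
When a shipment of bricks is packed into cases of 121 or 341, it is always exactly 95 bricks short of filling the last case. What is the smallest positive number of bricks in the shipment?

3656

Being 95 short of a full case of size k means N ≡ −95 (mod k), i.e. N + 95 is a multiple of each size.
121 = 11^2
341 = 11 × 31
LCM(121, 341) = 11^2 × 31 = 3751.
Smallest positive N is 3751 − 95 = 3656.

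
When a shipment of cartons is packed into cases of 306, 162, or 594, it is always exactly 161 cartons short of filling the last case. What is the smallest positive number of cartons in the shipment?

30133

Being 161 short of a full case of size k means N ≡ −161 (mod k), i.e. N + 161 is a multiple of each size.
306 = 2 × 3^2 × 17
162 = 2 × 3^4
594 = 2 × 3^3 × 11
LCM(306, 162, 594) = 2 × 3^4 × 11 × 17 = 30294.
Smallest positive N is 30294 − 161 = 30133.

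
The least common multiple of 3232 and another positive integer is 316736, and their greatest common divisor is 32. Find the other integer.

3136

gcd × lcm = product of the two integers, so the other integer is (32 × 316736) / 3232 = 3136.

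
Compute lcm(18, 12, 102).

18 = 2 × 3^2
12 = 2^2 × 3
102 = 2 × 3 × 17
LCM(18, 12, 102) = 2^2 × 3^2 × 17 = 612.

612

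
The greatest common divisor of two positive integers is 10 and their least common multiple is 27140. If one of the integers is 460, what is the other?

For two integers, gcd × lcm = product, so the other is (10 × 27140) / 460 = 271400 / 460 = 590.

590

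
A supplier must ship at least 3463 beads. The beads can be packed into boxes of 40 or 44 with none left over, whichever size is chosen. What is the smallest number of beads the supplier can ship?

3520

The number of beads must be a common multiple of 40 and 44, so a multiple of their LCM.
40 = 2^3 × 5
44 = 2^2 × 11
LCM(40, 44) = 2^3 × 5 × 11 = 440.
Smallest multiple of 440 that is ≥ 3463: ⌈3463/440⌉ × 440 = 8 × 440 = 3520.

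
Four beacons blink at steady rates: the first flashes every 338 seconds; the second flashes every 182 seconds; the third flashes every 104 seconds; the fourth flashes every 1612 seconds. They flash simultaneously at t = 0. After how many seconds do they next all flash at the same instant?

293384 seconds

The first simultaneous occurrence is after LCM of the individual periods.
338 = 2 × 13^2
182 = 2 × 7 × 13
104 = 2^3 × 13
1612 = 2^2 × 13 × 31
LCM(338, 182, 104, 1612) = 2^3 × 7 × 13^2 × 31 = 293384.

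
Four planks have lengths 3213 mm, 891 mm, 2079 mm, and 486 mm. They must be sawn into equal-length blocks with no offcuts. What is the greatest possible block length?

The block length must divide every plank, so the greatest is gcd(3213, 891, 2079, 486).
3213 = 3^3 × 7 × 17
891 = 3^4 × 11
2079 = 3^3 × 7 × 11
486 = 2 × 3^5
gcd(3213, 891, 2079, 486) = 3^3 = 27.

27 mm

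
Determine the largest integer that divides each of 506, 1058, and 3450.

506 = 2 × 11 × 23
1058 = 2 × 23^2
3450 = 2 × 3 × 5^2 × 23
gcd(506, 1058, 3450) = 2 × 23 = 46.

46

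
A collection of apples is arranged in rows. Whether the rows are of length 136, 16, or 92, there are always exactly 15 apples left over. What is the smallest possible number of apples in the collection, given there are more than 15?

6271

N − 15 must be a common multiple of 136, 16, and 92.
136 = 2^3 × 17
16 = 2^4
92 = 2^2 × 23
LCM(136, 16, 92) = 2^4 × 17 × 23 = 6256.
Smallest N > 15 is LCM + 15 = 6256 + 15 = 6271.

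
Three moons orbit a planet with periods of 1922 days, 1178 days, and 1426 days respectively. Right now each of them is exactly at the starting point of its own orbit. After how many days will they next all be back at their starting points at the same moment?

The first simultaneous occurrence is after LCM of the individual periods.
1922 = 2 × 31^2
1178 = 2 × 19 × 31
1426 = 2 × 23 × 31
LCM(1922, 1178, 1426) = 2 × 19 × 23 × 31^2 = 839914.

839914 days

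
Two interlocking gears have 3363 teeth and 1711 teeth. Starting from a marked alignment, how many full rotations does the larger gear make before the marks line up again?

The first common completion time is the LCM of the periods.
3363 = 3 × 19 × 59
1711 = 29 × 59
LCM(3363, 1711) = 3 × 19 × 29 × 59 = 97527.
Rotations for period 3363: 97527 / 3363 = 29.

29 rotations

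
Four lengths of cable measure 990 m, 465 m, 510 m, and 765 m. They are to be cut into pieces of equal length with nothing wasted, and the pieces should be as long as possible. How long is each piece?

15 m

Each piece length must divide every original length, so the longest possible is gcd(990, 465, 510, 765).
990 = 2 × 3^2 × 5 × 11
465 = 3 × 5 × 31
510 = 2 × 3 × 5 × 17
765 = 3^2 × 5 × 17
gcd(990, 465, 510, 765) = 3 × 5 = 15.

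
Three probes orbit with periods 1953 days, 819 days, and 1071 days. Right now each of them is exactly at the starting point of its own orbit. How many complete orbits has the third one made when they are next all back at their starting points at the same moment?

403 orbits

They are all back at their starting positions together after one LCM of the periods.
1953 = 3^2 × 7 × 31
819 = 3^2 × 7 × 13
1071 = 3^2 × 7 × 17
LCM(1953, 819, 1071) = 3^2 × 7 × 13 × 17 × 31 = 431613.
Orbits for period 1071: 431613 / 1071 = 403.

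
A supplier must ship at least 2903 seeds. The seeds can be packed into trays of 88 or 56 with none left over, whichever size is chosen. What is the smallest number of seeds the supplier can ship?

The number of seeds must be a common multiple of 88 and 56, so a multiple of their LCM.
88 = 2^3 × 11
56 = 2^3 × 7
LCM(88, 56) = 2^3 × 7 × 11 = 616.
Smallest multiple of 616 that is ≥ 2903: ⌈2903/616⌉ × 616 = 5 × 616 = 3080.

3080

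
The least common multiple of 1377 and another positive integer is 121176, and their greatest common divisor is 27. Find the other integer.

2376

gcd × lcm = product of the two integers, so the other integer is (27 × 121176) / 1377 = 2376.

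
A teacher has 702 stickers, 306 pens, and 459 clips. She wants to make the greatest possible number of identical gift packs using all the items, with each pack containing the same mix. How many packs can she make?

The pack count must divide each quantity, so the greatest is gcd(702, 306, 459).
702 = 2 × 3^3 × 13
306 = 2 × 3^2 × 17
459 = 3^3 × 17
gcd(702, 306, 459) = 3^2 = 9.

9 packs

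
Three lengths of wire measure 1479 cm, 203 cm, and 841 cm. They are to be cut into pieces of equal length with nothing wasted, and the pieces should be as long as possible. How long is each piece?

The greatest length dividing all of 1479, 203, and 841 is their gcd.
1479 = 3 × 17 × 29
203 = 7 × 29
841 = 29^2
gcd(1479, 203, 841) = 29.

29 cm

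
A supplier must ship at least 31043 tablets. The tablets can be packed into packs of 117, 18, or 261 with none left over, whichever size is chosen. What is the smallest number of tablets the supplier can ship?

33930

The number of tablets must be a common multiple of 117, 18, and 261, so a multiple of their LCM.
117 = 3^2 × 13
18 = 2 × 3^2
261 = 3^2 × 29
LCM(117, 18, 261) = 2 × 3^2 × 13 × 29 = 6786.
Smallest multiple of 6786 that is ≥ 31043: ⌈31043/6786⌉ × 6786 = 5 × 6786 = 33930.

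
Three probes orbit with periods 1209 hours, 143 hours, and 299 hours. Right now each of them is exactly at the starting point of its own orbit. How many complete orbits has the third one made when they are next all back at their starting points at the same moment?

1023 orbits

They are all back at their starting positions together after one LCM of the periods.
1209 = 3 × 13 × 31
143 = 11 × 13
299 = 13 × 23
LCM(1209, 143, 299) = 3 × 11 × 13 × 23 × 31 = 305877.
Orbits for period 299: 305877 / 299 = 1023.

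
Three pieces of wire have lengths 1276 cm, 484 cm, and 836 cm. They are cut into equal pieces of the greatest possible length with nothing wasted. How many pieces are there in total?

59

Piece length = gcd(1276, 484, 836).
1276 = 2^2 × 11 × 29
484 = 2^2 × 11^2
836 = 2^2 × 11 × 19
gcd(1276, 484, 836) = 2^2 × 11 = 44.
Total pieces = 1276/44 + 484/44 + 836/44 = 29 + 11 + 19 = 59.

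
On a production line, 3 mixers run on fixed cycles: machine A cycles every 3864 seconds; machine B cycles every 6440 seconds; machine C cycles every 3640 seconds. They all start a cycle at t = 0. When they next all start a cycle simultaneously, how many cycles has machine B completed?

All finish a whole number of cycles simultaneously at t = LCM of the periods.
3864 = 2^3 × 3 × 7 × 23
6440 = 2^3 × 5 × 7 × 23
3640 = 2^3 × 5 × 7 × 13
LCM(3864, 6440, 3640) = 2^3 × 3 × 5 × 7 × 13 × 23 = 251160.
Cycles for period 6440: 251160 / 6440 = 39.

39 cycles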